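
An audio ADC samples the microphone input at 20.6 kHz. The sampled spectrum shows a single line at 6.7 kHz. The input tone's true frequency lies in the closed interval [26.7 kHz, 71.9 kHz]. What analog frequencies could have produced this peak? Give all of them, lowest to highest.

27.3 kHz, 34.5 kHz, 47.9 kHz, 55.1 kHz, 68.5 kHz

Frequencies that alias to 6.7 kHz are k·fs ± 6.7 kHz for integer k ≥ 0.
k=0: 6.7 kHz.
k=1: 13.9 kHz, 27.3 kHz.
k=2: 34.5 kHz, 47.9 kHz.
k=3: 55.1 kHz, 68.5 kHz.
k=4: 75.7 kHz, 89.1 kHz.
Within [26.7 kHz, 71.9 kHz]: 27.3 kHz, 34.5 kHz, 47.9 kHz, 55.1 kHz, 68.5 kHz.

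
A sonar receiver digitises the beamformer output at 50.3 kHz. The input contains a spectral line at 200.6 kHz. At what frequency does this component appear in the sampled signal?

200.6 kHz mod fs = 49.7 kHz.
49.7 kHz > fs/2 = 25.15 kHz, folds to fs − 49.7 kHz = 0.6 kHz.

0.6 kHz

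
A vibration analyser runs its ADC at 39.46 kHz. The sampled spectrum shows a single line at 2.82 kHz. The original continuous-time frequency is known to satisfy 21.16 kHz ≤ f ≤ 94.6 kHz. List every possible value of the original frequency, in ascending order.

36.64 kHz, 42.28 kHz, 76.1 kHz, 81.74 kHz

Frequencies that alias to 2.82 kHz are k·fs ± 2.82 kHz for integer k ≥ 0.
k=0: 2.82 kHz.
k=1: 36.64 kHz, 42.28 kHz.
k=2: 76.1 kHz, 81.74 kHz.
k=3: 115.56 kHz, 121.2 kHz.
Within [21.16 kHz, 94.6 kHz]: 36.64 kHz, 42.28 kHz, 76.1 kHz, 81.74 kHz.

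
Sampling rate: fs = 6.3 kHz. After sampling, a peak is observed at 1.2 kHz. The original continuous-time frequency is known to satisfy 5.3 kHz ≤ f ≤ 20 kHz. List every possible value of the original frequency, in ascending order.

7.5 kHz, 11.4 kHz, 13.8 kHz, 17.7 kHz

Frequencies that alias to 1.2 kHz are k·fs ± 1.2 kHz for integer k ≥ 0.
k=0: 1.2 kHz.
k=1: 5.1 kHz, 7.5 kHz.
k=2: 11.4 kHz, 13.8 kHz.
k=3: 17.7 kHz, 20.1 kHz.
k=4: 24 kHz, 26.4 kHz.
Within [5.3 kHz, 20 kHz]: 7.5 kHz, 11.4 kHz, 13.8 kHz, 17.7 kHz.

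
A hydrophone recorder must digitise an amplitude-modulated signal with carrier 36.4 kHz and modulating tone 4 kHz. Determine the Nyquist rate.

AM sidebands sit at fc ± fm = 32.4 kHz and 40.4 kHz.
Highest-frequency component: 40.4 kHz.
Nyquist rate = 2 × 40.4 kHz = 80.8 kHz.

80.8 kHz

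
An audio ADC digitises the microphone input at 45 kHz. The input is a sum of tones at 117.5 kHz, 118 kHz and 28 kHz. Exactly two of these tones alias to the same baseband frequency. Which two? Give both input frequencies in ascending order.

fs/2 = 22.5 kHz.
117.5 kHz mod fs = 27.5 kHz.
27.5 kHz > fs/2 = 22.5 kHz, folds to fs − 27.5 kHz = 17.5 kHz.
118 kHz mod fs = 28 kHz.
28 kHz > fs/2 = 22.5 kHz, folds to fs − 28 kHz = 17 kHz.
28 kHz > fs/2 = 22.5 kHz, folds to fs − 28 kHz = 17 kHz.
28 kHz and 118 kHz both map to 17 kHz.

28 kHz, 118 kHz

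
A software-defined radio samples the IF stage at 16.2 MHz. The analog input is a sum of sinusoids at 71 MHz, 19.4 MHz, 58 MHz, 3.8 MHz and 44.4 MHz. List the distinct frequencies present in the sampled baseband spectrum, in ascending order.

3.2 MHz, 3.8 MHz, 4.2 MHz, 6.2 MHz, 6.8 MHz

fs/2 = 8.1 MHz.
71 MHz mod fs = 6.2 MHz.
6.2 MHz ≤ fs/2 = 8.1 MHz, appears at 6.2 MHz.
19.4 MHz mod fs = 3.2 MHz.
3.2 MHz ≤ fs/2 = 8.1 MHz, appears at 3.2 MHz.
58 MHz mod fs = 9.4 MHz.
9.4 MHz > fs/2 = 8.1 MHz, folds to fs − 9.4 MHz = 6.8 MHz.
3.8 MHz ≤ fs/2 = 8.1 MHz, passes unchanged.
44.4 MHz mod fs = 12 MHz.
12 MHz > fs/2 = 8.1 MHz, folds to fs − 12 MHz = 4.2 MHz.
Distinct values: {3.2 MHz, 3.8 MHz, 4.2 MHz, 6.2 MHz, 6.8 MHz}.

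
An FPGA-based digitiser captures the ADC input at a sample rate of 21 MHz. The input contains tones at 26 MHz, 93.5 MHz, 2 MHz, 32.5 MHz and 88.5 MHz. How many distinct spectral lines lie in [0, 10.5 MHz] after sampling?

4

fs/2 = 10.5 MHz.
26 MHz mod fs = 5 MHz.
5 MHz ≤ fs/2 = 10.5 MHz, appears at 5 MHz.
93.5 MHz mod fs = 9.5 MHz.
9.5 MHz ≤ fs/2 = 10.5 MHz, appears at 9.5 MHz.
2 MHz ≤ fs/2 = 10.5 MHz, passes unchanged.
32.5 MHz mod fs = 11.5 MHz.
11.5 MHz > fs/2 = 10.5 MHz, folds to fs − 11.5 MHz = 9.5 MHz.
88.5 MHz mod fs = 4.5 MHz.
4.5 MHz ≤ fs/2 = 10.5 MHz, appears at 4.5 MHz.
Distinct values: {2 MHz, 4.5 MHz, 5 MHz, 9.5 MHz} → 4.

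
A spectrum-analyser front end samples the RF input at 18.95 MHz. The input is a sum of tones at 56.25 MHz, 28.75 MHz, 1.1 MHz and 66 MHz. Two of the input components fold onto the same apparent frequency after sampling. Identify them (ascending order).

fs/2 = 9.475 MHz.
56.25 MHz mod fs = 18.35 MHz.
18.35 MHz > fs/2 = 9.475 MHz, folds to fs − 18.35 MHz = 0.6 MHz.
28.75 MHz mod fs = 9.8 MHz.
9.8 MHz > fs/2 = 9.475 MHz, folds to fs − 9.8 MHz = 9.15 MHz.
1.1 MHz ≤ fs/2 = 9.475 MHz, passes unchanged.
66 MHz mod fs = 9.15 MHz.
9.15 MHz ≤ fs/2 = 9.475 MHz, appears at 9.15 MHz.
28.75 MHz and 66 MHz both map to 9.15 MHz.

28.75 MHz, 66 MHz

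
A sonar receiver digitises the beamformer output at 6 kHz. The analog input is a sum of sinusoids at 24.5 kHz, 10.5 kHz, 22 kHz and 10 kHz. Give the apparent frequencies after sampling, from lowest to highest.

fs/2 = 3 kHz.
24.5 kHz mod fs = 0.5 kHz.
0.5 kHz ≤ fs/2 = 3 kHz, appears at 0.5 kHz.
10.5 kHz mod fs = 4.5 kHz.
4.5 kHz > fs/2 = 3 kHz, folds to fs − 4.5 kHz = 1.5 kHz.
22 kHz mod fs = 4 kHz.
4 kHz > fs/2 = 3 kHz, folds to fs − 4 kHz = 2 kHz.
10 kHz mod fs = 4 kHz.
4 kHz > fs/2 = 3 kHz, folds to fs − 4 kHz = 2 kHz.
Distinct values: {0.5 kHz, 1.5 kHz, 2 kHz}.

0.5 kHz, 1.5 kHz, 2 kHz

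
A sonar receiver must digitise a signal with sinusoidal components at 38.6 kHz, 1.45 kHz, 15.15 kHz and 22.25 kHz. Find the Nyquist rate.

Highest-frequency component: 38.6 kHz.
Nyquist rate = 2 × 38.6 kHz = 77.2 kHz.

77.2 kHz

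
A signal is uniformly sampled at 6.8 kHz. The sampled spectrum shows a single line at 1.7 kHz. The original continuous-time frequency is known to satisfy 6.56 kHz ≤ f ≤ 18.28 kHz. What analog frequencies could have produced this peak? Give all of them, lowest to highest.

8.5 kHz, 11.9 kHz, 15.3 kHz

Frequencies that alias to 1.7 kHz are k·fs ± 1.7 kHz for integer k ≥ 0.
k=0: 1.7 kHz.
k=1: 5.1 kHz, 8.5 kHz.
k=2: 11.9 kHz, 15.3 kHz.
k=3: 18.7 kHz, 22.1 kHz.
Within [6.56 kHz, 18.28 kHz]: 8.5 kHz, 11.9 kHz, 15.3 kHz.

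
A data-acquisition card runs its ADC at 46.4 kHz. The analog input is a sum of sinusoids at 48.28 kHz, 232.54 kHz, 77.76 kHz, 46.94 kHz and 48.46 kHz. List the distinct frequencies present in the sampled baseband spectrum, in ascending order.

0.54 kHz, 1.88 kHz, 2.06 kHz, 15.04 kHz

fs/2 = 23.2 kHz.
48.28 kHz mod fs = 1.88 kHz.
1.88 kHz ≤ fs/2 = 23.2 kHz, appears at 1.88 kHz.
232.54 kHz mod fs = 0.54 kHz.
0.54 kHz ≤ fs/2 = 23.2 kHz, appears at 0.54 kHz.
77.76 kHz mod fs = 31.36 kHz.
31.36 kHz > fs/2 = 23.2 kHz, folds to fs − 31.36 kHz = 15.04 kHz.
46.94 kHz mod fs = 0.54 kHz.
0.54 kHz ≤ fs/2 = 23.2 kHz, appears at 0.54 kHz.
48.46 kHz mod fs = 2.06 kHz.
2.06 kHz ≤ fs/2 = 23.2 kHz, appears at 2.06 kHz.
Distinct values: {0.54 kHz, 1.88 kHz, 2.06 kHz, 15.04 kHz}.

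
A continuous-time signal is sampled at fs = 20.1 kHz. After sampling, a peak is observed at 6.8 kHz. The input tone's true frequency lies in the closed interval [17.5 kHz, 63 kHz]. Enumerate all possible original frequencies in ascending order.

26.9 kHz, 33.4 kHz, 47 kHz, 53.5 kHz

Frequencies that alias to 6.8 kHz are k·fs ± 6.8 kHz for integer k ≥ 0.
k=0: 6.8 kHz.
k=1: 13.3 kHz, 26.9 kHz.
k=2: 33.4 kHz, 47 kHz.
k=3: 53.5 kHz, 67.1 kHz.
k=4: 73.6 kHz, 87.2 kHz.
Within [17.5 kHz, 63 kHz]: 26.9 kHz, 33.4 kHz, 47 kHz, 53.5 kHz.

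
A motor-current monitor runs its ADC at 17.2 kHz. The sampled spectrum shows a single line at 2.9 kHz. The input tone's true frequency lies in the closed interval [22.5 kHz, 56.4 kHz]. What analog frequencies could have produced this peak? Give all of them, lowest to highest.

31.5 kHz, 37.3 kHz, 48.7 kHz, 54.5 kHz

Frequencies that alias to 2.9 kHz are k·fs ± 2.9 kHz for integer k ≥ 0.
k=0: 2.9 kHz.
k=1: 14.3 kHz, 20.1 kHz.
k=2: 31.5 kHz, 37.3 kHz.
k=3: 48.7 kHz, 54.5 kHz.
k=4: 65.9 kHz, 71.7 kHz.
Within [22.5 kHz, 56.4 kHz]: 31.5 kHz, 37.3 kHz, 48.7 kHz, 54.5 kHz.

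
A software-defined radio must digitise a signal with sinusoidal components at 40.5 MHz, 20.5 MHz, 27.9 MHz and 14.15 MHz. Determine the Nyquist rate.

81 MHz

Highest-frequency component: 40.5 MHz.
Nyquist rate = 2 × 40.5 MHz = 81 MHz.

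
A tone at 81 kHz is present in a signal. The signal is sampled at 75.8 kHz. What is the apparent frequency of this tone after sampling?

81 kHz mod fs = 5.2 kHz.
5.2 kHz ≤ fs/2 = 37.9 kHz, appears at 5.2 kHz.

5.2 kHz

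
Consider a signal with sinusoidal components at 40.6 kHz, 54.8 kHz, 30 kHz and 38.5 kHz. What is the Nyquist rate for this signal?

Highest-frequency component: 54.8 kHz.
Nyquist rate = 2 × 54.8 kHz = 109.6 kHz.

109.6 kHz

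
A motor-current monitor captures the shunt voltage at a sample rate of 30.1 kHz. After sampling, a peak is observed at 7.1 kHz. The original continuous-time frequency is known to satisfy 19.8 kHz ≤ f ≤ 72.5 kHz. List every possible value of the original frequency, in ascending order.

23 kHz, 37.2 kHz, 53.1 kHz, 67.3 kHz

Frequencies that alias to 7.1 kHz are k·fs ± 7.1 kHz for integer k ≥ 0.
k=0: 7.1 kHz.
k=1: 23 kHz, 37.2 kHz.
k=2: 53.1 kHz, 67.3 kHz.
k=3: 83.2 kHz, 97.4 kHz.
Within [19.8 kHz, 72.5 kHz]: 23 kHz, 37.2 kHz, 53.1 kHz, 67.3 kHz.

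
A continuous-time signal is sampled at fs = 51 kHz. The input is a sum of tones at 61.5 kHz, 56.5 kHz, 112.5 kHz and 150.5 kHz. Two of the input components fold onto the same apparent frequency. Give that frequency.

10.5 kHz

fs/2 = 25.5 kHz.
61.5 kHz mod fs = 10.5 kHz.
10.5 kHz ≤ fs/2 = 25.5 kHz, appears at 10.5 kHz.
56.5 kHz mod fs = 5.5 kHz.
5.5 kHz ≤ fs/2 = 25.5 kHz, appears at 5.5 kHz.
112.5 kHz mod fs = 10.5 kHz.
10.5 kHz ≤ fs/2 = 25.5 kHz, appears at 10.5 kHz.
150.5 kHz mod fs = 48.5 kHz.
48.5 kHz > fs/2 = 25.5 kHz, folds to fs − 48.5 kHz = 2.5 kHz.
61.5 kHz and 112.5 kHz both map to 10.5 kHz.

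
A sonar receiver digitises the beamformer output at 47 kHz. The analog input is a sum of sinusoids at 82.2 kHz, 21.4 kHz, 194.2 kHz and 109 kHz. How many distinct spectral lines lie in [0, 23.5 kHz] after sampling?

4

fs/2 = 23.5 kHz.
82.2 kHz mod fs = 35.2 kHz.
35.2 kHz > fs/2 = 23.5 kHz, folds to fs − 35.2 kHz = 11.8 kHz.
21.4 kHz ≤ fs/2 = 23.5 kHz, passes unchanged.
194.2 kHz mod fs = 6.2 kHz.
6.2 kHz ≤ fs/2 = 23.5 kHz, appears at 6.2 kHz.
109 kHz mod fs = 15 kHz.
15 kHz ≤ fs/2 = 23.5 kHz, appears at 15 kHz.
Distinct values: {6.2 kHz, 11.8 kHz, 15 kHz, 21.4 kHz} → 4.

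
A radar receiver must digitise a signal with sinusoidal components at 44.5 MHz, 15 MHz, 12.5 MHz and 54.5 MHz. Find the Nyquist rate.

109 MHz

Highest-frequency component: 54.5 MHz.
Nyquist rate = 2 × 54.5 MHz = 109 MHz.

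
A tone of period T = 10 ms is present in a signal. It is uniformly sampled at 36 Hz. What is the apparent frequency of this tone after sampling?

8 Hz

T = 10 ms → f = 1/T = 100 Hz.
100 Hz mod fs = 28 Hz.
28 Hz > fs/2 = 18 Hz, folds to fs − 28 Hz = 8 Hz.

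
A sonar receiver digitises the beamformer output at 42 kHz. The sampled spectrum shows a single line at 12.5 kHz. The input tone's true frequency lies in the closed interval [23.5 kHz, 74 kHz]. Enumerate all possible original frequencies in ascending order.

Frequencies that alias to 12.5 kHz are k·fs ± 12.5 kHz for integer k ≥ 0.
k=0: 12.5 kHz.
k=1: 29.5 kHz, 54.5 kHz.
k=2: 71.5 kHz, 96.5 kHz.
k=3: 113.5 kHz, 138.5 kHz.
Within [23.5 kHz, 74 kHz]: 29.5 kHz, 54.5 kHz, 71.5 kHz.

29.5 kHz, 54.5 kHz, 71.5 kHz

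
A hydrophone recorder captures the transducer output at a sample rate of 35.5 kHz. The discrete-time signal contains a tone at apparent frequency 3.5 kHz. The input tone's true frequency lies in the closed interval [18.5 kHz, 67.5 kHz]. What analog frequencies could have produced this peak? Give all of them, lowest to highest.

32 kHz, 39 kHz, 67.5 kHz

Frequencies that alias to 3.5 kHz are k·fs ± 3.5 kHz for integer k ≥ 0.
k=0: 3.5 kHz.
k=1: 32 kHz, 39 kHz.
k=2: 67.5 kHz, 74.5 kHz.
k=3: 103 kHz, 110 kHz.
Within [18.5 kHz, 67.5 kHz]: 32 kHz, 39 kHz, 67.5 kHz.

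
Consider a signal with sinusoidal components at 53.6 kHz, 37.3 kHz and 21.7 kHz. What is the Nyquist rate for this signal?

107.2 kHz

Highest-frequency component: 53.6 kHz.
Nyquist rate = 2 × 53.6 kHz = 107.2 kHz.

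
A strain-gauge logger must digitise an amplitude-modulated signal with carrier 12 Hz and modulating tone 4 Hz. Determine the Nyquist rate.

32 Hz

AM sidebands sit at fc ± fm = 8 Hz and 16 Hz.
Highest-frequency component: 16 Hz.
Nyquist rate = 2 × 16 Hz = 32 Hz.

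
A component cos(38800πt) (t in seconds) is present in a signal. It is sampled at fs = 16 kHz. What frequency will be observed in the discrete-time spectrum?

ω = 38800π rad/s → f = ω/(2π) = 19400 Hz = 19.4 kHz.
19.4 kHz mod fs = 3.4 kHz.
3.4 kHz ≤ fs/2 = 8 kHz, appears at 3.4 kHz.

3.4 kHz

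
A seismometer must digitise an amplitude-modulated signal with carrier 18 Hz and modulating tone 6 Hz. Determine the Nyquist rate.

AM sidebands sit at fc ± fm = 12 Hz and 24 Hz.
Highest-frequency component: 24 Hz.
Nyquist rate = 2 × 24 Hz = 48 Hz.

48 Hz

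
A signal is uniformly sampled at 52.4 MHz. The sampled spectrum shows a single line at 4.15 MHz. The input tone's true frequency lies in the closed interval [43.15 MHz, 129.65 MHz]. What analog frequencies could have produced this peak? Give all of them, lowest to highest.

Frequencies that alias to 4.15 MHz are k·fs ± 4.15 MHz for integer k ≥ 0.
k=0: 4.15 MHz.
k=1: 48.25 MHz, 56.55 MHz.
k=2: 100.65 MHz, 108.95 MHz.
k=3: 153.05 MHz, 161.35 MHz.
Within [43.15 MHz, 129.65 MHz]: 48.25 MHz, 56.55 MHz, 100.65 MHz, 108.95 MHz.

48.25 MHz, 56.55 MHz, 100.65 MHz, 108.95 MHz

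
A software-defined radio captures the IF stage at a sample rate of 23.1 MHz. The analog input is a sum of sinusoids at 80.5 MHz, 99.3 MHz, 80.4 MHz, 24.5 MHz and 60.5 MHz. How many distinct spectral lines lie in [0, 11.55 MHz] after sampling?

fs/2 = 11.55 MHz.
80.5 MHz mod fs = 11.2 MHz.
11.2 MHz ≤ fs/2 = 11.55 MHz, appears at 11.2 MHz.
99.3 MHz mod fs = 6.9 MHz.
6.9 MHz ≤ fs/2 = 11.55 MHz, appears at 6.9 MHz.
80.4 MHz mod fs = 11.1 MHz.
11.1 MHz ≤ fs/2 = 11.55 MHz, appears at 11.1 MHz.
24.5 MHz mod fs = 1.4 MHz.
1.4 MHz ≤ fs/2 = 11.55 MHz, appears at 1.4 MHz.
60.5 MHz mod fs = 14.3 MHz.
14.3 MHz > fs/2 = 11.55 MHz, folds to fs − 14.3 MHz = 8.8 MHz.
Distinct values: {1.4 MHz, 6.9 MHz, 8.8 MHz, 11.1 MHz, 11.2 MHz} → 5.

5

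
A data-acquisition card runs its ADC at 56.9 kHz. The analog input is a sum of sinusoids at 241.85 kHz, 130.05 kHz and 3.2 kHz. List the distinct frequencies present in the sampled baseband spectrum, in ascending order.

fs/2 = 28.45 kHz.
241.85 kHz mod fs = 14.25 kHz.
14.25 kHz ≤ fs/2 = 28.45 kHz, appears at 14.25 kHz.
130.05 kHz mod fs = 16.25 kHz.
16.25 kHz ≤ fs/2 = 28.45 kHz, appears at 16.25 kHz.
3.2 kHz ≤ fs/2 = 28.45 kHz, passes unchanged.
Distinct values: {3.2 kHz, 14.25 kHz, 16.25 kHz}.

3.2 kHz, 14.25 kHz, 16.25 kHz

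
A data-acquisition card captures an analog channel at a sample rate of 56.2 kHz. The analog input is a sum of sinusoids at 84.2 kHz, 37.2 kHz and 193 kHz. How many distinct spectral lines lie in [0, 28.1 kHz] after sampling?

fs/2 = 28.1 kHz.
84.2 kHz mod fs = 28 kHz.
28 kHz ≤ fs/2 = 28.1 kHz, appears at 28 kHz.
37.2 kHz > fs/2 = 28.1 kHz, folds to fs − 37.2 kHz = 19 kHz.
193 kHz mod fs = 24.4 kHz.
24.4 kHz ≤ fs/2 = 28.1 kHz, appears at 24.4 kHz.
Distinct values: {19 kHz, 24.4 kHz, 28 kHz} → 3.

3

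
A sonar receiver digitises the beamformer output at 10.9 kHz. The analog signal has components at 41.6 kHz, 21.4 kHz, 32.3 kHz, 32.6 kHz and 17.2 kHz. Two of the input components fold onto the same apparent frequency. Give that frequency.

fs/2 = 5.45 kHz.
41.6 kHz mod fs = 8.9 kHz.
8.9 kHz > fs/2 = 5.45 kHz, folds to fs − 8.9 kHz = 2 kHz.
21.4 kHz mod fs = 10.5 kHz.
10.5 kHz > fs/2 = 5.45 kHz, folds to fs − 10.5 kHz = 0.4 kHz.
32.3 kHz mod fs = 10.5 kHz.
10.5 kHz > fs/2 = 5.45 kHz, folds to fs − 10.5 kHz = 0.4 kHz.
32.6 kHz mod fs = 10.8 kHz.
10.8 kHz > fs/2 = 5.45 kHz, folds to fs − 10.8 kHz = 0.1 kHz.
17.2 kHz mod fs = 6.3 kHz.
6.3 kHz > fs/2 = 5.45 kHz, folds to fs − 6.3 kHz = 4.6 kHz.
21.4 kHz and 32.3 kHz both map to 0.4 kHz.

0.4 kHz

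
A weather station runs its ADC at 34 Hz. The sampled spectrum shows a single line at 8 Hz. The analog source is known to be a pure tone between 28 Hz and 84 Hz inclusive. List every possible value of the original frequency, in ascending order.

42 Hz, 60 Hz, 76 Hz

Frequencies that alias to 8 Hz are k·fs ± 8 Hz for integer k ≥ 0.
k=0: 8 Hz.
k=1: 26 Hz, 42 Hz.
k=2: 60 Hz, 76 Hz.
k=3: 94 Hz, 110 Hz.
Within [28 Hz, 84 Hz]: 42 Hz, 60 Hz, 76 Hz.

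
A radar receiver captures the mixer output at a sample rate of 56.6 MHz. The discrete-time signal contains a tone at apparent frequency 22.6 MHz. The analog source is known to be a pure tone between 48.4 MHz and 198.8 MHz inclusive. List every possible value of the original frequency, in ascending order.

79.2 MHz, 90.6 MHz, 135.8 MHz, 147.2 MHz, 192.4 MHz

Frequencies that alias to 22.6 MHz are k·fs ± 22.6 MHz for integer k ≥ 0.
k=0: 22.6 MHz.
k=1: 34 MHz, 79.2 MHz.
k=2: 90.6 MHz, 135.8 MHz.
k=3: 147.2 MHz, 192.4 MHz.
k=4: 203.8 MHz, 249 MHz.
Within [48.4 MHz, 198.8 MHz]: 79.2 MHz, 90.6 MHz, 135.8 MHz, 147.2 MHz, 192.4 MHz.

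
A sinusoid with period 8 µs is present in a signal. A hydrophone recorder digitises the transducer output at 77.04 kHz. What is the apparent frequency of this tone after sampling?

29.08 kHz

T = 8 µs → f = 1/T = 125 kHz.
125 kHz mod fs = 47.96 kHz.
47.96 kHz > fs/2 = 38.52 kHz, folds to fs − 47.96 kHz = 29.08 kHz.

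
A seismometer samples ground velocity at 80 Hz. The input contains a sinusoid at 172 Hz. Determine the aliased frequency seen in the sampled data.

172 Hz mod fs = 12 Hz.
12 Hz ≤ fs/2 = 40 Hz, appears at 12 Hz.

12 Hz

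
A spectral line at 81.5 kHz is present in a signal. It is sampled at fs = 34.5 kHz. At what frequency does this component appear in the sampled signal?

81.5 kHz mod fs = 12.5 kHz.
12.5 kHz ≤ fs/2 = 17.25 kHz, appears at 12.5 kHz.

12.5 kHz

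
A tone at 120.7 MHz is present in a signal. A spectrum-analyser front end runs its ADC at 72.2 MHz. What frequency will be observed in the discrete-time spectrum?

23.7 MHz

120.7 MHz mod fs = 48.5 MHz.
48.5 MHz > fs/2 = 36.1 MHz, folds to fs − 48.5 MHz = 23.7 MHz.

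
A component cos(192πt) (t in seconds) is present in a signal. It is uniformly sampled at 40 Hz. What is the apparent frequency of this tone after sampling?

16 Hz

ω = 192π rad/s → f = ω/(2π) = 96 Hz.
96 Hz mod fs = 16 Hz.
16 Hz ≤ fs/2 = 20 Hz, appears at 16 Hz.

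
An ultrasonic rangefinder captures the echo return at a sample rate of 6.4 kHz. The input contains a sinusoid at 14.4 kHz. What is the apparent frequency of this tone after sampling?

14.4 kHz mod fs = 1.6 kHz.
1.6 kHz ≤ fs/2 = 3.2 kHz, appears at 1.6 kHz.

1.6 kHz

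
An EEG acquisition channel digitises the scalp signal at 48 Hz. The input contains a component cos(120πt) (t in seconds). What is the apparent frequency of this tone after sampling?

ω = 120π rad/s → f = ω/(2π) = 60 Hz.
60 Hz mod fs = 12 Hz.
12 Hz ≤ fs/2 = 24 Hz, appears at 12 Hz.

12 Hz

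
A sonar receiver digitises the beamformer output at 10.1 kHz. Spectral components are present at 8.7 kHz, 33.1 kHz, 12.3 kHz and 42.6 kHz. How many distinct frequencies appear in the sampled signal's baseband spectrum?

fs/2 = 5.05 kHz.
8.7 kHz > fs/2 = 5.05 kHz, folds to fs − 8.7 kHz = 1.4 kHz.
33.1 kHz mod fs = 2.8 kHz.
2.8 kHz ≤ fs/2 = 5.05 kHz, appears at 2.8 kHz.
12.3 kHz mod fs = 2.2 kHz.
2.2 kHz ≤ fs/2 = 5.05 kHz, appears at 2.2 kHz.
42.6 kHz mod fs = 2.2 kHz.
2.2 kHz ≤ fs/2 = 5.05 kHz, appears at 2.2 kHz.
Distinct values: {1.4 kHz, 2.2 kHz, 2.8 kHz} → 3.

3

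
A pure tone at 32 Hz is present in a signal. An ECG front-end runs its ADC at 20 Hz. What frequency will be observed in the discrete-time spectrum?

8 Hz

32 Hz mod fs = 12 Hz.
12 Hz > fs/2 = 10 Hz, folds to fs − 12 Hz = 8 Hz.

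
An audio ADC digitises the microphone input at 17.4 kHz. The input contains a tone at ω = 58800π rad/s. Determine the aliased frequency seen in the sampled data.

ω = 58800π rad/s → f = ω/(2π) = 29400 Hz = 29.4 kHz.
29.4 kHz mod fs = 12 kHz.
12 kHz > fs/2 = 8.7 kHz, folds to fs − 12 kHz = 5.4 kHz.

5.4 kHz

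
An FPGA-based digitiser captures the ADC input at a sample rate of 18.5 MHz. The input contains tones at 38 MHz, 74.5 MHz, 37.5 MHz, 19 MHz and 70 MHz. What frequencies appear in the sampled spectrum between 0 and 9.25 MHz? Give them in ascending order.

fs/2 = 9.25 MHz.
38 MHz mod fs = 1 MHz.
1 MHz ≤ fs/2 = 9.25 MHz, appears at 1 MHz.
74.5 MHz mod fs = 0.5 MHz.
0.5 MHz ≤ fs/2 = 9.25 MHz, appears at 0.5 MHz.
37.5 MHz mod fs = 0.5 MHz.
0.5 MHz ≤ fs/2 = 9.25 MHz, appears at 0.5 MHz.
19 MHz mod fs = 0.5 MHz.
0.5 MHz ≤ fs/2 = 9.25 MHz, appears at 0.5 MHz.
70 MHz mod fs = 14.5 MHz.
14.5 MHz > fs/2 = 9.25 MHz, folds to fs − 14.5 MHz = 4 MHz.
Distinct values: {0.5 MHz, 1 MHz, 4 MHz}.

0.5 MHz, 1 MHz, 4 MHz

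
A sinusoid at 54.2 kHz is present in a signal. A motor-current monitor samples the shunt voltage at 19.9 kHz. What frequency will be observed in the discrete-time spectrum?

54.2 kHz mod fs = 14.4 kHz.
14.4 kHz > fs/2 = 9.95 kHz, folds to fs − 14.4 kHz = 5.5 kHz.

5.5 kHz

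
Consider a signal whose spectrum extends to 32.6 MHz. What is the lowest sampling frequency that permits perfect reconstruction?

65.2 MHz

Nyquist rate = 2 × 32.6 MHz = 65.2 MHz.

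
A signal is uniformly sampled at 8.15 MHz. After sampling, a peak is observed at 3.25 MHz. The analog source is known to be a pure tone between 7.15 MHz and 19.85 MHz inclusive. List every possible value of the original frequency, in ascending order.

Frequencies that alias to 3.25 MHz are k·fs ± 3.25 MHz for integer k ≥ 0.
k=0: 3.25 MHz.
k=1: 4.9 MHz, 11.4 MHz.
k=2: 13.05 MHz, 19.55 MHz.
k=3: 21.2 MHz, 27.7 MHz.
Within [7.15 MHz, 19.85 MHz]: 11.4 MHz, 13.05 MHz, 19.55 MHz.

11.4 MHz, 13.05 MHz, 19.55 MHz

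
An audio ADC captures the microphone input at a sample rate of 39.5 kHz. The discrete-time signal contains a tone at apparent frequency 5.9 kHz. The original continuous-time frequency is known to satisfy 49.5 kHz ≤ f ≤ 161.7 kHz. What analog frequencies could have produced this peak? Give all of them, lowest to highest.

Frequencies that alias to 5.9 kHz are k·fs ± 5.9 kHz for integer k ≥ 0.
k=0: 5.9 kHz.
k=1: 33.6 kHz, 45.4 kHz.
k=2: 73.1 kHz, 84.9 kHz.
k=3: 112.6 kHz, 124.4 kHz.
k=4: 152.1 kHz, 163.9 kHz.
k=5: 191.6 kHz, 203.4 kHz.
Within [49.5 kHz, 161.7 kHz]: 73.1 kHz, 84.9 kHz, 112.6 kHz, 124.4 kHz, 152.1 kHz.

73.1 kHz, 84.9 kHz, 112.6 kHz, 124.4 kHz, 152.1 kHz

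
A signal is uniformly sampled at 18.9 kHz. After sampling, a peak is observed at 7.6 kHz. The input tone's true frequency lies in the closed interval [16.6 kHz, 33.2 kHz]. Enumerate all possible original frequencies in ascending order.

Frequencies that alias to 7.6 kHz are k·fs ± 7.6 kHz for integer k ≥ 0.
k=0: 7.6 kHz.
k=1: 11.3 kHz, 26.5 kHz.
k=2: 30.2 kHz, 45.4 kHz.
k=3: 49.1 kHz, 64.3 kHz.
Within [16.6 kHz, 33.2 kHz]: 26.5 kHz, 30.2 kHz.

26.5 kHz, 30.2 kHz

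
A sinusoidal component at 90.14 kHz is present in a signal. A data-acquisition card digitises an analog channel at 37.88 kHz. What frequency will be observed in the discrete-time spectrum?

14.38 kHz

90.14 kHz mod fs = 14.38 kHz.
14.38 kHz ≤ fs/2 = 18.94 kHz, appears at 14.38 kHz.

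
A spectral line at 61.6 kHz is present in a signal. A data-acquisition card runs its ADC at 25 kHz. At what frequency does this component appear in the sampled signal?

61.6 kHz mod fs = 11.6 kHz.
11.6 kHz ≤ fs/2 = 12.5 kHz, appears at 11.6 kHz.

11.6 kHz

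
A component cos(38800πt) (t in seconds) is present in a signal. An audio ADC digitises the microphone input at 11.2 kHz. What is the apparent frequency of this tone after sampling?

ω = 38800π rad/s → f = ω/(2π) = 19400 Hz = 19.4 kHz.
19.4 kHz mod fs = 8.2 kHz.
8.2 kHz > fs/2 = 5.6 kHz, folds to fs − 8.2 kHz = 3 kHz.

3 kHz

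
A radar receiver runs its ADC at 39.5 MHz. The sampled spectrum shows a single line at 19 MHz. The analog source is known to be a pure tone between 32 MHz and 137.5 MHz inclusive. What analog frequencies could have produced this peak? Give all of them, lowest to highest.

58.5 MHz, 60 MHz, 98 MHz, 99.5 MHz, 137.5 MHz

Frequencies that alias to 19 MHz are k·fs ± 19 MHz for integer k ≥ 0.
k=0: 19 MHz.
k=1: 20.5 MHz, 58.5 MHz.
k=2: 60 MHz, 98 MHz.
k=3: 99.5 MHz, 137.5 MHz.
k=4: 139 MHz, 177 MHz.
Within [32 MHz, 137.5 MHz]: 58.5 MHz, 60 MHz, 98 MHz, 99.5 MHz, 137.5 MHz.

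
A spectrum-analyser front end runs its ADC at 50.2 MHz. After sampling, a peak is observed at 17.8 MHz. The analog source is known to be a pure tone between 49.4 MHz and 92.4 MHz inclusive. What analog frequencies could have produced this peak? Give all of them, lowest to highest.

68 MHz, 82.6 MHz

Frequencies that alias to 17.8 MHz are k·fs ± 17.8 MHz for integer k ≥ 0.
k=0: 17.8 MHz.
k=1: 32.4 MHz, 68 MHz.
k=2: 82.6 MHz, 118.2 MHz.
k=3: 132.8 MHz, 168.4 MHz.
Within [49.4 MHz, 92.4 MHz]: 68 MHz, 82.6 MHz.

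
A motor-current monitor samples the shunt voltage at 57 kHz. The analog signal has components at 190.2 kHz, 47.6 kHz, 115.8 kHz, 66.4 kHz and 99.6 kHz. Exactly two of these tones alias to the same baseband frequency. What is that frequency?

9.4 kHz

fs/2 = 28.5 kHz.
190.2 kHz mod fs = 19.2 kHz.
19.2 kHz ≤ fs/2 = 28.5 kHz, appears at 19.2 kHz.
47.6 kHz > fs/2 = 28.5 kHz, folds to fs − 47.6 kHz = 9.4 kHz.
115.8 kHz mod fs = 1.8 kHz.
1.8 kHz ≤ fs/2 = 28.5 kHz, appears at 1.8 kHz.
66.4 kHz mod fs = 9.4 kHz.
9.4 kHz ≤ fs/2 = 28.5 kHz, appears at 9.4 kHz.
99.6 kHz mod fs = 42.6 kHz.
42.6 kHz > fs/2 = 28.5 kHz, folds to fs − 42.6 kHz = 14.4 kHz.
47.6 kHz and 66.4 kHz both map to 9.4 kHz.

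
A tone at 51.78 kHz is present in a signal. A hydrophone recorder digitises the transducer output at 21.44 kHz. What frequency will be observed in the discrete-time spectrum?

51.78 kHz mod fs = 8.9 kHz.
8.9 kHz ≤ fs/2 = 10.72 kHz, appears at 8.9 kHz.

8.9 kHz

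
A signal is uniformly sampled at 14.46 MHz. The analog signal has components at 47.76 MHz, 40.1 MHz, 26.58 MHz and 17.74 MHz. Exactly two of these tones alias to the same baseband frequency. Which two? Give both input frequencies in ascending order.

17.74 MHz, 40.1 MHz

fs/2 = 7.23 MHz.
47.76 MHz mod fs = 4.38 MHz.
4.38 MHz ≤ fs/2 = 7.23 MHz, appears at 4.38 MHz.
40.1 MHz mod fs = 11.18 MHz.
11.18 MHz > fs/2 = 7.23 MHz, folds to fs − 11.18 MHz = 3.28 MHz.
26.58 MHz mod fs = 12.12 MHz.
12.12 MHz > fs/2 = 7.23 MHz, folds to fs − 12.12 MHz = 2.34 MHz.
17.74 MHz mod fs = 3.28 MHz.
3.28 MHz ≤ fs/2 = 7.23 MHz, appears at 3.28 MHz.
17.74 MHz and 40.1 MHz both map to 3.28 MHz.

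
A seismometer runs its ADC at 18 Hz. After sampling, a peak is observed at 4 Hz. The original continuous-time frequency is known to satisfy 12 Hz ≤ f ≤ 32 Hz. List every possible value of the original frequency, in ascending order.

Frequencies that alias to 4 Hz are k·fs ± 4 Hz for integer k ≥ 0.
k=0: 4 Hz.
k=1: 14 Hz, 22 Hz.
k=2: 32 Hz, 40 Hz.
k=3: 50 Hz, 58 Hz.
Within [12 Hz, 32 Hz]: 14 Hz, 22 Hz, 32 Hz.

14 Hz, 22 Hz, 32 Hz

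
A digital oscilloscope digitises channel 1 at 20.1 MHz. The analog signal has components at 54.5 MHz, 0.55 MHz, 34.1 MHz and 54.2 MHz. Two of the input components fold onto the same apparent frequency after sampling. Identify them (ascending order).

fs/2 = 10.05 MHz.
54.5 MHz mod fs = 14.3 MHz.
14.3 MHz > fs/2 = 10.05 MHz, folds to fs − 14.3 MHz = 5.8 MHz.
0.55 MHz ≤ fs/2 = 10.05 MHz, passes unchanged.
34.1 MHz mod fs = 14 MHz.
14 MHz > fs/2 = 10.05 MHz, folds to fs − 14 MHz = 6.1 MHz.
54.2 MHz mod fs = 14 MHz.
14 MHz > fs/2 = 10.05 MHz, folds to fs − 14 MHz = 6.1 MHz.
34.1 MHz and 54.2 MHz both map to 6.1 MHz.

34.1 MHz, 54.2 MHz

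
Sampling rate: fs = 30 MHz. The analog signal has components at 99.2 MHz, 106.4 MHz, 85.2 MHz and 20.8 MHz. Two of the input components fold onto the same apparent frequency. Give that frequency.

fs/2 = 15 MHz.
99.2 MHz mod fs = 9.2 MHz.
9.2 MHz ≤ fs/2 = 15 MHz, appears at 9.2 MHz.
106.4 MHz mod fs = 16.4 MHz.
16.4 MHz > fs/2 = 15 MHz, folds to fs − 16.4 MHz = 13.6 MHz.
85.2 MHz mod fs = 25.2 MHz.
25.2 MHz > fs/2 = 15 MHz, folds to fs − 25.2 MHz = 4.8 MHz.
20.8 MHz > fs/2 = 15 MHz, folds to fs − 20.8 MHz = 9.2 MHz.
20.8 MHz and 99.2 MHz both map to 9.2 MHz.

9.2 MHz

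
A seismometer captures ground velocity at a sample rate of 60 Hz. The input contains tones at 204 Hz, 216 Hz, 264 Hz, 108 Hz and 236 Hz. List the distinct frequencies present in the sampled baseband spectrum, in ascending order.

4 Hz, 12 Hz, 24 Hz

fs/2 = 30 Hz.
204 Hz mod fs = 24 Hz.
24 Hz ≤ fs/2 = 30 Hz, appears at 24 Hz.
216 Hz mod fs = 36 Hz.
36 Hz > fs/2 = 30 Hz, folds to fs − 36 Hz = 24 Hz.
264 Hz mod fs = 24 Hz.
24 Hz ≤ fs/2 = 30 Hz, appears at 24 Hz.
108 Hz mod fs = 48 Hz.
48 Hz > fs/2 = 30 Hz, folds to fs − 48 Hz = 12 Hz.
236 Hz mod fs = 56 Hz.
56 Hz > fs/2 = 30 Hz, folds to fs − 56 Hz = 4 Hz.
Distinct values: {4 Hz, 12 Hz, 24 Hz}.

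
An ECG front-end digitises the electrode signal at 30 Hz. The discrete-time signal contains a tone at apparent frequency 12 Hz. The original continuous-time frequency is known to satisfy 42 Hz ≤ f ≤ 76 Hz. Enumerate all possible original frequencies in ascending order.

42 Hz, 48 Hz, 72 Hz

Frequencies that alias to 12 Hz are k·fs ± 12 Hz for integer k ≥ 0.
k=0: 12 Hz.
k=1: 18 Hz, 42 Hz.
k=2: 48 Hz, 72 Hz.
k=3: 78 Hz, 102 Hz.
Within [42 Hz, 76 Hz]: 42 Hz, 48 Hz, 72 Hz.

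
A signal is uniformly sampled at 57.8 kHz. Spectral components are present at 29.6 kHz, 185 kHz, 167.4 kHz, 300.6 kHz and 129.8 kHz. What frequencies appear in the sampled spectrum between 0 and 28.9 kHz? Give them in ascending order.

fs/2 = 28.9 kHz.
29.6 kHz > fs/2 = 28.9 kHz, folds to fs − 29.6 kHz = 28.2 kHz.
185 kHz mod fs = 11.6 kHz.
11.6 kHz ≤ fs/2 = 28.9 kHz, appears at 11.6 kHz.
167.4 kHz mod fs = 51.8 kHz.
51.8 kHz > fs/2 = 28.9 kHz, folds to fs − 51.8 kHz = 6 kHz.
300.6 kHz mod fs = 11.6 kHz.
11.6 kHz ≤ fs/2 = 28.9 kHz, appears at 11.6 kHz.
129.8 kHz mod fs = 14.2 kHz.
14.2 kHz ≤ fs/2 = 28.9 kHz, appears at 14.2 kHz.
Distinct values: {6 kHz, 11.6 kHz, 14.2 kHz, 28.2 kHz}.

6 kHz, 11.6 kHz, 14.2 kHz, 28.2 kHz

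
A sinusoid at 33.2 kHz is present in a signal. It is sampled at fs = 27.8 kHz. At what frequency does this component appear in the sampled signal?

5.4 kHz

33.2 kHz mod fs = 5.4 kHz.
5.4 kHz ≤ fs/2 = 13.9 kHz, appears at 5.4 kHz.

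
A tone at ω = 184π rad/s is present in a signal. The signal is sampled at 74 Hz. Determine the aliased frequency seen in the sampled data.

ω = 184π rad/s → f = ω/(2π) = 92 Hz.
92 Hz mod fs = 18 Hz.
18 Hz ≤ fs/2 = 37 Hz, appears at 18 Hz.

18 Hz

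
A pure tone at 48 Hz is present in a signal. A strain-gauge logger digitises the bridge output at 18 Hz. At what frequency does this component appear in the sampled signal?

6 Hz

48 Hz mod fs = 12 Hz.
12 Hz > fs/2 = 9 Hz, folds to fs − 12 Hz = 6 Hz.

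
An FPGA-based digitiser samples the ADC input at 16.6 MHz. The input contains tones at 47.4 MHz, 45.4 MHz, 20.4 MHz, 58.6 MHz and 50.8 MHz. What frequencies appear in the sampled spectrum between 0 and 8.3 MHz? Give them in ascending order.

fs/2 = 8.3 MHz.
47.4 MHz mod fs = 14.2 MHz.
14.2 MHz > fs/2 = 8.3 MHz, folds to fs − 14.2 MHz = 2.4 MHz.
45.4 MHz mod fs = 12.2 MHz.
12.2 MHz > fs/2 = 8.3 MHz, folds to fs − 12.2 MHz = 4.4 MHz.
20.4 MHz mod fs = 3.8 MHz.
3.8 MHz ≤ fs/2 = 8.3 MHz, appears at 3.8 MHz.
58.6 MHz mod fs = 8.8 MHz.
8.8 MHz > fs/2 = 8.3 MHz, folds to fs − 8.8 MHz = 7.8 MHz.
50.8 MHz mod fs = 1 MHz.
1 MHz ≤ fs/2 = 8.3 MHz, appears at 1 MHz.
Distinct values: {1 MHz, 2.4 MHz, 3.8 MHz, 4.4 MHz, 7.8 MHz}.

1 MHz, 2.4 MHz, 3.8 MHz, 4.4 MHz, 7.8 MHz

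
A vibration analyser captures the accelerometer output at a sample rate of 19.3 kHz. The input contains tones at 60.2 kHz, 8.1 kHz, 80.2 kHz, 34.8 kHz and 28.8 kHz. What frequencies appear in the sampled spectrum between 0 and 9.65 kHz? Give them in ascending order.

2.3 kHz, 3 kHz, 3.8 kHz, 8.1 kHz, 9.5 kHz

fs/2 = 9.65 kHz.
60.2 kHz mod fs = 2.3 kHz.
2.3 kHz ≤ fs/2 = 9.65 kHz, appears at 2.3 kHz.
8.1 kHz ≤ fs/2 = 9.65 kHz, passes unchanged.
80.2 kHz mod fs = 3 kHz.
3 kHz ≤ fs/2 = 9.65 kHz, appears at 3 kHz.
34.8 kHz mod fs = 15.5 kHz.
15.5 kHz > fs/2 = 9.65 kHz, folds to fs − 15.5 kHz = 3.8 kHz.
28.8 kHz mod fs = 9.5 kHz.
9.5 kHz ≤ fs/2 = 9.65 kHz, appears at 9.5 kHz.
Distinct values: {2.3 kHz, 3 kHz, 3.8 kHz, 8.1 kHz, 9.5 kHz}.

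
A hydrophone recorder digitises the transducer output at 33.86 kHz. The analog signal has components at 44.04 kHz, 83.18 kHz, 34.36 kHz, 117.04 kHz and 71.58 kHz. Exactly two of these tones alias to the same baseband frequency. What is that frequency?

15.46 kHz

fs/2 = 16.93 kHz.
44.04 kHz mod fs = 10.18 kHz.
10.18 kHz ≤ fs/2 = 16.93 kHz, appears at 10.18 kHz.
83.18 kHz mod fs = 15.46 kHz.
15.46 kHz ≤ fs/2 = 16.93 kHz, appears at 15.46 kHz.
34.36 kHz mod fs = 0.5 kHz.
0.5 kHz ≤ fs/2 = 16.93 kHz, appears at 0.5 kHz.
117.04 kHz mod fs = 15.46 kHz.
15.46 kHz ≤ fs/2 = 16.93 kHz, appears at 15.46 kHz.
71.58 kHz mod fs = 3.86 kHz.
3.86 kHz ≤ fs/2 = 16.93 kHz, appears at 3.86 kHz.
83.18 kHz and 117.04 kHz both map to 15.46 kHz.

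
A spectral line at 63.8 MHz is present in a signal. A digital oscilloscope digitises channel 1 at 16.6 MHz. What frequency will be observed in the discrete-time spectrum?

2.6 MHz

63.8 MHz mod fs = 14 MHz.
14 MHz > fs/2 = 8.3 MHz, folds to fs − 14 MHz = 2.6 MHz.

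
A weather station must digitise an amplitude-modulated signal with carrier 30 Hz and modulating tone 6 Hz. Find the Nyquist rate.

72 Hz

AM sidebands sit at fc ± fm = 24 Hz and 36 Hz.
Highest-frequency component: 36 Hz.
Nyquist rate = 2 × 36 Hz = 72 Hz.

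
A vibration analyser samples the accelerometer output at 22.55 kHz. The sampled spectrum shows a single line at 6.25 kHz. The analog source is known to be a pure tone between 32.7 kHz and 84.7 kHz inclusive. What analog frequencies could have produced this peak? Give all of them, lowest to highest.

Frequencies that alias to 6.25 kHz are k·fs ± 6.25 kHz for integer k ≥ 0.
k=0: 6.25 kHz.
k=1: 16.3 kHz, 28.8 kHz.
k=2: 38.85 kHz, 51.35 kHz.
k=3: 61.4 kHz, 73.9 kHz.
k=4: 83.95 kHz, 96.45 kHz.
k=5: 106.5 kHz, 119 kHz.
Within [32.7 kHz, 84.7 kHz]: 38.85 kHz, 51.35 kHz, 61.4 kHz, 73.9 kHz, 83.95 kHz.

38.85 kHz, 51.35 kHz, 61.4 kHz, 73.9 kHz, 83.95 kHz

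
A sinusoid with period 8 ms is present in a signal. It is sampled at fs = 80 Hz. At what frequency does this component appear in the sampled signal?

35 Hz

T = 8 ms → f = 1/T = 125 Hz.
125 Hz mod fs = 45 Hz.
45 Hz > fs/2 = 40 Hz, folds to fs − 45 Hz = 35 Hz.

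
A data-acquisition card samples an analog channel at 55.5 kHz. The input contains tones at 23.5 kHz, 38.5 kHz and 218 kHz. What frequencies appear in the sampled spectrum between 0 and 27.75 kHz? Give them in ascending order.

fs/2 = 27.75 kHz.
23.5 kHz ≤ fs/2 = 27.75 kHz, passes unchanged.
38.5 kHz > fs/2 = 27.75 kHz, folds to fs − 38.5 kHz = 17 kHz.
218 kHz mod fs = 51.5 kHz.
51.5 kHz > fs/2 = 27.75 kHz, folds to fs − 51.5 kHz = 4 kHz.
Distinct values: {4 kHz, 17 kHz, 23.5 kHz}.

4 kHz, 17 kHz, 23.5 kHz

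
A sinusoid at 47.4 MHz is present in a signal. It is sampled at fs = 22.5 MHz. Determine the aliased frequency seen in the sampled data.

2.4 MHz

47.4 MHz mod fs = 2.4 MHz.
2.4 MHz ≤ fs/2 = 11.25 MHz, appears at 2.4 MHz.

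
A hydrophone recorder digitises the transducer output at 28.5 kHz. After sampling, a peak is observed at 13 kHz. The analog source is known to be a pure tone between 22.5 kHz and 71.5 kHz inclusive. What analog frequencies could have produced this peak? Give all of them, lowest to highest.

Frequencies that alias to 13 kHz are k·fs ± 13 kHz for integer k ≥ 0.
k=0: 13 kHz.
k=1: 15.5 kHz, 41.5 kHz.
k=2: 44 kHz, 70 kHz.
k=3: 72.5 kHz, 98.5 kHz.
Within [22.5 kHz, 71.5 kHz]: 41.5 kHz, 44 kHz, 70 kHz.

41.5 kHz, 44 kHz, 70 kHz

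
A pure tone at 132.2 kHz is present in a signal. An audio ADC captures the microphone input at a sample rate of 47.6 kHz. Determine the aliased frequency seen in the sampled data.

10.6 kHz

132.2 kHz mod fs = 37 kHz.
37 kHz > fs/2 = 23.8 kHz, folds to fs − 37 kHz = 10.6 kHz.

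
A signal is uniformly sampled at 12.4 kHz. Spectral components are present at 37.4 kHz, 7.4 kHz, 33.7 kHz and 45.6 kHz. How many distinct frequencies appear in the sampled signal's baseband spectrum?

4

fs/2 = 6.2 kHz.
37.4 kHz mod fs = 0.2 kHz.
0.2 kHz ≤ fs/2 = 6.2 kHz, appears at 0.2 kHz.
7.4 kHz > fs/2 = 6.2 kHz, folds to fs − 7.4 kHz = 5 kHz.
33.7 kHz mod fs = 8.9 kHz.
8.9 kHz > fs/2 = 6.2 kHz, folds to fs − 8.9 kHz = 3.5 kHz.
45.6 kHz mod fs = 8.4 kHz.
8.4 kHz > fs/2 = 6.2 kHz, folds to fs − 8.4 kHz = 4 kHz.
Distinct values: {0.2 kHz, 3.5 kHz, 4 kHz, 5 kHz} → 4.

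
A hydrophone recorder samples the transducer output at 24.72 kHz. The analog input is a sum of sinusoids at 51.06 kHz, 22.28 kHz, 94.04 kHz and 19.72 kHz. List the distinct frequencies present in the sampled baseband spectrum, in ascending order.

1.62 kHz, 2.44 kHz, 4.84 kHz, 5 kHz

fs/2 = 12.36 kHz.
51.06 kHz mod fs = 1.62 kHz.
1.62 kHz ≤ fs/2 = 12.36 kHz, appears at 1.62 kHz.
22.28 kHz > fs/2 = 12.36 kHz, folds to fs − 22.28 kHz = 2.44 kHz.
94.04 kHz mod fs = 19.88 kHz.
19.88 kHz > fs/2 = 12.36 kHz, folds to fs − 19.88 kHz = 4.84 kHz.
19.72 kHz > fs/2 = 12.36 kHz, folds to fs − 19.72 kHz = 5 kHz.
Distinct values: {1.62 kHz, 2.44 kHz, 4.84 kHz, 5 kHz}.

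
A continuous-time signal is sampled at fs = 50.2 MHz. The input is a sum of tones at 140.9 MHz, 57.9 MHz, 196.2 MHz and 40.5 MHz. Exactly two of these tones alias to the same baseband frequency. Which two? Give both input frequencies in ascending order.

fs/2 = 25.1 MHz.
140.9 MHz mod fs = 40.5 MHz.
40.5 MHz > fs/2 = 25.1 MHz, folds to fs − 40.5 MHz = 9.7 MHz.
57.9 MHz mod fs = 7.7 MHz.
7.7 MHz ≤ fs/2 = 25.1 MHz, appears at 7.7 MHz.
196.2 MHz mod fs = 45.6 MHz.
45.6 MHz > fs/2 = 25.1 MHz, folds to fs − 45.6 MHz = 4.6 MHz.
40.5 MHz > fs/2 = 25.1 MHz, folds to fs − 40.5 MHz = 9.7 MHz.
40.5 MHz and 140.9 MHz both map to 9.7 MHz.

40.5 MHz, 140.9 MHz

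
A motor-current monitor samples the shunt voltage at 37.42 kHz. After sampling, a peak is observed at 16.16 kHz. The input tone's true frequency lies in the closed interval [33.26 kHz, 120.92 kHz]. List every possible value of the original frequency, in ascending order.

Frequencies that alias to 16.16 kHz are k·fs ± 16.16 kHz for integer k ≥ 0.
k=0: 16.16 kHz.
k=1: 21.26 kHz, 53.58 kHz.
k=2: 58.68 kHz, 91 kHz.
k=3: 96.1 kHz, 128.42 kHz.
k=4: 133.52 kHz, 165.84 kHz.
Within [33.26 kHz, 120.92 kHz]: 53.58 kHz, 58.68 kHz, 91 kHz, 96.1 kHz.

53.58 kHz, 58.68 kHz, 91 kHz, 96.1 kHz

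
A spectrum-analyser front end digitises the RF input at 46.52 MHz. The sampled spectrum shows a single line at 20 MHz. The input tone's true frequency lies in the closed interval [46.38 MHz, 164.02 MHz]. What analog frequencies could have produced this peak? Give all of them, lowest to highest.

66.52 MHz, 73.04 MHz, 113.04 MHz, 119.56 MHz, 159.56 MHz

Frequencies that alias to 20 MHz are k·fs ± 20 MHz for integer k ≥ 0.
k=0: 20 MHz.
k=1: 26.52 MHz, 66.52 MHz.
k=2: 73.04 MHz, 113.04 MHz.
k=3: 119.56 MHz, 159.56 MHz.
k=4: 166.08 MHz, 206.08 MHz.
Within [46.38 MHz, 164.02 MHz]: 66.52 MHz, 73.04 MHz, 113.04 MHz, 119.56 MHz, 159.56 MHz.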